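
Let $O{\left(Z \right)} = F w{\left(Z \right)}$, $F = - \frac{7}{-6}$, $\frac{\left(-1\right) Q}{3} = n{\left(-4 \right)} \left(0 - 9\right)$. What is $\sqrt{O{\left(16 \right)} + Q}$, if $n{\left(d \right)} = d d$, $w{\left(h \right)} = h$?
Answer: $\frac{26 \sqrt{6}}{3} \approx 21.229$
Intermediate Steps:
$n{\left(d \right)} = d^{2}$
$Q = 432$ ($Q = - 3 \left(-4\right)^{2} \left(0 - 9\right) = - 3 \cdot 16 \left(-9\right) = \left(-3\right) \left(-144\right) = 432$)
$F = \frac{7}{6}$ ($F = \left(-7\right) \left(- \frac{1}{6}\right) = \frac{7}{6} \approx 1.1667$)
$O{\left(Z \right)} = \frac{7 Z}{6}$
$\sqrt{O{\left(16 \right)} + Q} = \sqrt{\frac{7}{6} \cdot 16 + 432} = \sqrt{\frac{56}{3} + 432} = \sqrt{\frac{1352}{3}} = \frac{26 \sqrt{6}}{3}$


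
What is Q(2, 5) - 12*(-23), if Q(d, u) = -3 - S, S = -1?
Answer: 274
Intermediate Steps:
Q(d, u) = -2 (Q(d, u) = -3 - 1*(-1) = -3 + 1 = -2)
Q(2, 5) - 12*(-23) = -2 - 12*(-23) = -2 + 276 = 274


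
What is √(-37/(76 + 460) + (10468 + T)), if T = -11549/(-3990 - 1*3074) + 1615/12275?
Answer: 4*√13803466147046907965/145240255 ≈ 102.32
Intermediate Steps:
T = 30634467/17342120 (T = -11549/(-3990 - 3074) + 1615*(1/12275) = -11549/(-7064) + 323/2455 = -11549*(-1/7064) + 323/2455 = 11549/7064 + 323/2455 = 30634467/17342120 ≈ 1.7665)
√(-37/(76 + 460) + (10468 + T)) = √(-37/(76 + 460) + (10468 + 30634467/17342120)) = √(-37/536 + 181567946627/17342120) = √(1520621527088/145240255) = 4*√13803466147046907965/145240255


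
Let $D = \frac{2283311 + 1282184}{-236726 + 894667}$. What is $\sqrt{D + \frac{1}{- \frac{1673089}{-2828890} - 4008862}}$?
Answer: $\frac{\sqrt{301703930494575624263785024982447774205}}{7461464094110822631} \approx 2.3279$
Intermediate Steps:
$D = \frac{3565495}{657941} \approx 5.4192$
$\sqrt{D + \frac{1}{- \frac{1673089}{-2828890} - 4008862}} = \sqrt{\frac{3565495}{657941} + \frac{1}{- \frac{1673089}{-2828890} - 4008862}} = \sqrt{\frac{3565495}{657941} + \frac{1}{\left(-1673089\right) \left(- \frac{1}{2828890}\right) - 4008862}} = \sqrt{\frac{3565495}{657941} + \frac{1}{\frac{1673089}{2828890} - 4008862}} = \sqrt{\frac{3565495}{657941} + \frac{1}{- \frac{11340627950091}{2828890}}} = \sqrt{\frac{3565495}{657941} - \frac{2828890}{11340627950091}} = \sqrt{\frac{40434950391666994555}{7461464094110822631}} = \frac{\sqrt{301703930494575624263785024982447774205}}{7461464094110822631}$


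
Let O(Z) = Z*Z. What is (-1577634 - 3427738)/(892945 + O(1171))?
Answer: -2502686/1132093 ≈ -2.2107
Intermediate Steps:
O(Z) = Z²
(-1577634 - 3427738)/(892945 + O(1171)) = (-1577634 - 3427738)/(892945 + 1171²) = -5005372/(892945 + 1371241) = -5005372/2264186 = -5005372*1/2264186 = -2502686/1132093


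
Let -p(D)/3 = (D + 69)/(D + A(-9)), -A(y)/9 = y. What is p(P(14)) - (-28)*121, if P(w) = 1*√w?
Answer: 22164511/6547 - 36*√14/6547 ≈ 3385.4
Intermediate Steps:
P(w) = √w
A(y) = -9*y
p(D) = -3*(69 + D)/(81 + D) (p(D) = -3*(D + 69)/(D - 9*(-9)) = -3*(69 + D)/(D + 81) = -3*(69 + D)/(81 + D))
p(P(14)) - (-28)*121 = 3*(-69 - √14)/(81 + √14) - (-28)*121 = 3*(-69 - √14)/(81 + √14) - 1*(-3388) = 3*(-69 - √14)/(81 + √14) + 3388 = 3388 + 3*(-69 - √14)/(81 + √14)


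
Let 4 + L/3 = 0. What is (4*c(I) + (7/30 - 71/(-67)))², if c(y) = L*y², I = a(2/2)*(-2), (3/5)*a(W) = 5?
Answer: 79788966706089/448900 ≈ 1.7774e+8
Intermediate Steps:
L = -12 (L = -12 + 3*0 = -12 + 0 = -12)
a(W) = 25/3 (a(W) = (5/3)*5 = 25/3)
I = -50/3 (I = (25/3)*(-2) = -50/3 ≈ -16.667)
c(y) = -12*y²
(4*c(I) + (7/30 - 71/(-67)))² = (4*(-12*(-50/3)²) + (7/30 - 71/(-67)))² = (4*(-12*2500/9) + (7*(1/30) - 71*(-1/67)))² = (4*(-10000/3) + (7/30 + 71/67))² = (-40000/3 + 2599/2010)² = (-8932467/670)² = 79788966706089/448900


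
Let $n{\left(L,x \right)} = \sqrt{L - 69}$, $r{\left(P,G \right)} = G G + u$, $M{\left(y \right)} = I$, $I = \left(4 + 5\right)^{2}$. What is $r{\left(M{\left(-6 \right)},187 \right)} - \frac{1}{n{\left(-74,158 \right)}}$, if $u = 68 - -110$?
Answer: $35147 + \frac{i \sqrt{143}}{143} \approx 35147.0 + 0.083624 i$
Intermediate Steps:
$u = 178$ ($u = 68 + 110 = 178$)
$I = 81$ ($I = 9^{2} = 81$)
$M{\left(y \right)} = 81$
$r{\left(P,G \right)} = 178 + G^{2}$ ($r{\left(P,G \right)} = G G + 178 = G^{2} + 178 = 178 + G^{2}$)
$n{\left(L,x \right)} = \sqrt{-69 + L}$
$r{\left(M{\left(-6 \right)},187 \right)} - \frac{1}{n{\left(-74,158 \right)}} = \left(178 + 187^{2}\right) - \frac{1}{\sqrt{-69 - 74}} = \left(178 + 34969\right) - \frac{1}{\sqrt{-143}} = 35147 - \frac{1}{i \sqrt{143}} = 35147 - - \frac{i \sqrt{143}}{143} = 35147 + \frac{i \sqrt{143}}{143}$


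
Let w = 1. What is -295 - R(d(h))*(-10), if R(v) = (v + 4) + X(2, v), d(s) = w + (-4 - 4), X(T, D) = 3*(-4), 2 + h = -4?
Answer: -445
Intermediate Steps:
h = -6 (h = -2 - 4 = -6)
X(T, D) = -12
d(s) = -7 (d(s) = 1 + (-4 - 4) = 1 - 8 = -7)
R(v) = -8 + v (R(v) = (v + 4) - 12 = (4 + v) - 12 = -8 + v)
-295 - R(d(h))*(-10) = -295 - (-8 - 7)*(-10) = -295 - (-15)*(-10) = -295 - 1*150 = -295 - 150 = -445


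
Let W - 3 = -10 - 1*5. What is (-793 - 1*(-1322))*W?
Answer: -6348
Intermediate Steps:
W = -12 (W = 3 + (-10 - 1*5) = 3 + (-10 - 5) = 3 - 15 = -12)
(-793 - 1*(-1322))*W = (-793 - 1*(-1322))*(-12) = (-793 + 1322)*(-12) = 529*(-12) = -6348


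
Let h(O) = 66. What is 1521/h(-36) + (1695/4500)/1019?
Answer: 77496193/3362700 ≈ 23.046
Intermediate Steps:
1521/h(-36) + (1695/4500)/1019 = 1521/66 + (1695/4500)/1019 = 1521*(1/66) + (1695*(1/4500))*(1/1019) = 507/22 + (113/300)*(1/1019) = 507/22 + 113/305700 = 77496193/3362700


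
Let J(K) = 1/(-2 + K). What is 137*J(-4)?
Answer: -137/6 ≈ -22.833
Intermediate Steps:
137*J(-4) = 137/(-2 - 4) = 137/(-6) = 137*(-⅙) = -137/6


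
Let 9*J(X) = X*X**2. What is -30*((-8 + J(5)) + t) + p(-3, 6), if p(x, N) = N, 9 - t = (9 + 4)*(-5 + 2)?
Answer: -4832/3 ≈ -1610.7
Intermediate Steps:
t = 48 (t = 9 - (9 + 4)*(-5 + 2) = 9 - 13*(-3) = 9 - 1*(-39) = 9 + 39 = 48)
J(X) = X**3/9 (J(X) = (X*X**2)/9 = X**3/9)
-30*((-8 + J(5)) + t) + p(-3, 6) = -30*((-8 + (1/9)*5**3) + 48) + 6 = -30*((-8 + (1/9)*125) + 48) + 6 = -30*((-8 + 125/9) + 48) + 6 = -30*(53/9 + 48) + 6 = -30*485/9 + 6 = -4850/3 + 6 = -4832/3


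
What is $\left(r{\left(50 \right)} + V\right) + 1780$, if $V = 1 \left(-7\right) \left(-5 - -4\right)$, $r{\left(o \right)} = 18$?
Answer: $1805$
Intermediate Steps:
$V = 7$ ($V = - 7 \left(-5 + 4\right) = \left(-7\right) \left(-1\right) = 7$)
$\left(r{\left(50 \right)} + V\right) + 1780 = \left(18 + 7\right) + 1780 = 25 + 1780 = 1805$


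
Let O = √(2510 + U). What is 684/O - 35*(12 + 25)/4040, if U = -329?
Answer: -259/808 + 228*√2181/727 ≈ 14.326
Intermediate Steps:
O = √2181 (O = √(2510 - 329) = √2181 ≈ 46.701)
684/O - 35*(12 + 25)/4040 = 684/(√2181) - 35*(12 + 25)/4040 = 684*(√2181/2181) - 35*37*(1/4040) = 228*√2181/727 - 1295*1/4040 = 228*√2181/727 - 259/808 = -259/808 + 228*√2181/727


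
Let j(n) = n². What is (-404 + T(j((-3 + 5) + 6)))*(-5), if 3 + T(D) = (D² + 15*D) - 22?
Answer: -23135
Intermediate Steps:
T(D) = -25 + D² + 15*D (T(D) = -3 + ((D² + 15*D) - 22) = -3 + (-22 + D² + 15*D) = -25 + D² + 15*D)
(-404 + T(j((-3 + 5) + 6)))*(-5) = (-404 + (-25 + (((-3 + 5) + 6)²)² + 15*((-3 + 5) + 6)²))*(-5) = (-404 + (-25 + ((2 + 6)²)² + 15*(2 + 6)²))*(-5) = (-404 + (-25 + (8²)² + 15*8²))*(-5) = (-404 + (-25 + 64² + 15*64))*(-5) = (-404 + (-25 + 4096 + 960))*(-5) = (-404 + 5031)*(-5) = 4627*(-5) = -23135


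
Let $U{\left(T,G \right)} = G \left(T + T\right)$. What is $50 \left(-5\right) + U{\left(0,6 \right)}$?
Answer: $-250$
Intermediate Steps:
$U{\left(T,G \right)} = 2 G T$ ($U{\left(T,G \right)} = G 2 T = 2 G T$)
$50 \left(-5\right) + U{\left(0,6 \right)} = 50 \left(-5\right) + 2 \cdot 6 \cdot 0 = -250 + 0 = -250$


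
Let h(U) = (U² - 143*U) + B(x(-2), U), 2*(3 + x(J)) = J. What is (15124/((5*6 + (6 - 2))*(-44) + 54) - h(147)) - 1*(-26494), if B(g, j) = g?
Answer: 18673548/721 ≈ 25900.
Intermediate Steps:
x(J) = -3 + J/2
h(U) = -4 + U² - 143*U (h(U) = (U² - 143*U) + (-3 + (½)*(-2)) = (U² - 143*U) + (-3 - 1) = (U² - 143*U) - 4 = -4 + U² - 143*U)
(15124/((5*6 + (6 - 2))*(-44) + 54) - h(147)) - 1*(-26494) = (15124/((5*6 + (6 - 2))*(-44) + 54) - (-4 + 147² - 143*147)) - 1*(-26494) = (15124/((30 + 4)*(-44) + 54) - (-4 + 21609 - 21021)) + 26494 = (15124/(34*(-44) + 54) - 1*584) + 26494 = (15124/(-1496 + 54) - 584) + 26494 = (15124/(-1442) - 584) + 26494 = (15124*(-1/1442) - 584) + 26494 = (-7562/721 - 584) + 26494 = -428626/721 + 26494 = 18673548/721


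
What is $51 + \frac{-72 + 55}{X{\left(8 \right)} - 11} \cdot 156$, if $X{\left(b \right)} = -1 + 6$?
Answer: $493$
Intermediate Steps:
$X{\left(b \right)} = 5$
$51 + \frac{-72 + 55}{X{\left(8 \right)} - 11} \cdot 156 = 51 + \frac{-72 + 55}{5 - 11} \cdot 156 = 51 + - \frac{17}{-6} \cdot 156 = 51 + \left(-17\right) \left(- \frac{1}{6}\right) 156 = 51 + \frac{17}{6} \cdot 156 = 51 + 442 = 493$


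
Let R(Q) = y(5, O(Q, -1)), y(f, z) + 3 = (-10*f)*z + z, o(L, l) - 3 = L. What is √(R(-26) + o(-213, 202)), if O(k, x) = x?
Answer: 2*I*√41 ≈ 12.806*I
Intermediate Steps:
o(L, l) = 3 + L
y(f, z) = -3 + z - 10*f*z (y(f, z) = -3 + ((-10*f)*z + z) = -3 + (-10*f*z + z) = -3 + (z - 10*f*z) = -3 + z - 10*f*z)
R(Q) = 46 (R(Q) = -3 - 1 - 10*5*(-1) = -3 - 1 + 50 = 46)
√(R(-26) + o(-213, 202)) = √(46 + (3 - 213)) = √(46 - 210) = √(-164) = 2*I*√41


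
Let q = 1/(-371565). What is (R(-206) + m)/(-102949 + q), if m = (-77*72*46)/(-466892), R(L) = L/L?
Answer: -67059679635/4464916814845478 ≈ -1.5019e-5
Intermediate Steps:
R(L) = 1
m = 63756/116723 (m = -5544*46*(-1/466892) = -255024*(-1/466892) = 63756/116723 ≈ 0.54622)
q = -1/371565 ≈ -2.6913e-6
(R(-206) + m)/(-102949 + q) = (1 + 63756/116723)/(-102949 - 1/371565) = 180479/(116723*(-38252245186/371565)) = (180479/116723)*(-371565/38252245186) = -67059679635/4464916814845478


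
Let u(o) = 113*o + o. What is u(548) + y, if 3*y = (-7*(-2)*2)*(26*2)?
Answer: 188872/3 ≈ 62957.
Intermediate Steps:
u(o) = 114*o
y = 1456/3 (y = ((-7*(-2)*2)*(26*2))/3 = ((14*2)*52)/3 = (28*52)/3 = (⅓)*1456 = 1456/3 ≈ 485.33)
u(548) + y = 114*548 + 1456/3 = 62472 + 1456/3 = 188872/3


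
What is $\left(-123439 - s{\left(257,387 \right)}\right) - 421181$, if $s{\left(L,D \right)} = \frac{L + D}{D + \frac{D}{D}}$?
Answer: $- \frac{52828301}{97} \approx -5.4462 \cdot 10^{5}$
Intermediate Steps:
$s{\left(L,D \right)} = \frac{D + L}{1 + D}$ ($s{\left(L,D \right)} = \frac{D + L}{D + 1} = \frac{D + L}{1 + D}$)
$\left(-123439 - s{\left(257,387 \right)}\right) - 421181 = \left(-123439 - \frac{387 + 257}{1 + 387}\right) - 421181 = \left(-123439 - \frac{1}{388} \cdot 644\right) - 421181 = \left(-123439 - \frac{161}{97}\right) - 421181 = - \frac{11973744}{97} - 421181 = - \frac{52828301}{97}$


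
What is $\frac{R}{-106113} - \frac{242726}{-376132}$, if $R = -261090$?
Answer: $\frac{20660114653}{6652082486} \approx 3.1058$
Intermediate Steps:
$\frac{R}{-106113} - \frac{242726}{-376132} = - \frac{261090}{-106113} - \frac{242726}{-376132} = \left(-261090\right) \left(- \frac{1}{106113}\right) - - \frac{121363}{188066} = \frac{87030}{35371} + \frac{121363}{188066} = \frac{20660114653}{6652082486}$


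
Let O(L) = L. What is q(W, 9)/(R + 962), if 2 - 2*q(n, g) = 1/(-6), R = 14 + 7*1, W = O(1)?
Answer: 13/11796 ≈ 0.0011021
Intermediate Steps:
W = 1
R = 21 (R = 14 + 7 = 21)
q(n, g) = 13/12 (q(n, g) = 1 - ½/(-6) = 1 - ½*(-⅙) = 1 + 1/12 = 13/12)
q(W, 9)/(R + 962) = (13/12)/(21 + 962) = (13/12)/983 = (1/983)*(13/12) = 13/11796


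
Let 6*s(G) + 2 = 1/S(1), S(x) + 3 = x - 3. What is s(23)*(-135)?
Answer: 99/2 ≈ 49.500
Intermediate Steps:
S(x) = -6 + x (S(x) = -3 + (x - 3) = -3 + (-3 + x) = -6 + x)
s(G) = -11/30 (s(G) = -⅓ + 1/(6*(-6 + 1)) = -⅓ + (⅙)/(-5) = -⅓ + (⅙)*(-⅕) = -⅓ - 1/30 = -11/30)
s(23)*(-135) = -11/30*(-135) = 99/2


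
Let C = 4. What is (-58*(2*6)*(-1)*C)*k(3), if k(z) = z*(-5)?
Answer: -41760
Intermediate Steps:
k(z) = -5*z
(-58*(2*6)*(-1)*C)*k(3) = (-58*(2*6)*(-1)*4)*(-5*3) = -58*12*(-1)*4*(-15) = -(-696)*4*(-15) = -58*(-48)*(-15) = 2784*(-15) = -41760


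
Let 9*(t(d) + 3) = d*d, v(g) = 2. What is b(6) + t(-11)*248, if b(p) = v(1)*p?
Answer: 23420/9 ≈ 2602.2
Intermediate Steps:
t(d) = -3 + d²/9 (t(d) = -3 + (d*d)/9 = -3 + d²/9)
b(p) = 2*p
b(6) + t(-11)*248 = 2*6 + (-3 + (⅑)*(-11)²)*248 = 12 + (-3 + (⅑)*121)*248 = 12 + (-3 + 121/9)*248 = 12 + (94/9)*248 = 12 + 23312/9 = 23420/9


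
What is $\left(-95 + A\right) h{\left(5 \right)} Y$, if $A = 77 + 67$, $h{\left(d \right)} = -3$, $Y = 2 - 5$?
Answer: $441$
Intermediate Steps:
$Y = -3$ ($Y = 2 - 5 = -3$)
$A = 144$
$\left(-95 + A\right) h{\left(5 \right)} Y = \left(-95 + 144\right) \left(\left(-3\right) \left(-3\right)\right) = 49 \cdot 9 = 441$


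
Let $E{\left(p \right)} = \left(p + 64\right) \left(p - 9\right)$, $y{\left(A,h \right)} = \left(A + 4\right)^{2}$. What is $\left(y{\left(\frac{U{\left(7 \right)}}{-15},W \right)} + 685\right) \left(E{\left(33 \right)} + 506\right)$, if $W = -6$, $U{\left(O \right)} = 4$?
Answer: $\frac{445677674}{225} \approx 1.9808 \cdot 10^{6}$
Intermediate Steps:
$y{\left(A,h \right)} = \left(4 + A\right)^{2}$
$E{\left(p \right)} = \left(-9 + p\right) \left(64 + p\right)$ ($E{\left(p \right)} = \left(64 + p\right) \left(-9 + p\right) = \left(-9 + p\right) \left(64 + p\right)$)
$\left(y{\left(\frac{U{\left(7 \right)}}{-15},W \right)} + 685\right) \left(E{\left(33 \right)} + 506\right) = \left(\left(4 + \frac{4}{-15}\right)^{2} + 685\right) \left(\left(-576 + 33^{2} + 55 \cdot 33\right) + 506\right) = \left(\left(4 + 4 \left(- \frac{1}{15}\right)\right)^{2} + 685\right) \left(\left(-576 + 1089 + 1815\right) + 506\right) = \left(\left(4 - \frac{4}{15}\right)^{2} + 685\right) \left(2328 + 506\right) = \left(\left(\frac{56}{15}\right)^{2} + 685\right) 2834 = \left(\frac{3136}{225} + 685\right) 2834 = \frac{157261}{225} \cdot 2834 = \frac{445677674}{225}$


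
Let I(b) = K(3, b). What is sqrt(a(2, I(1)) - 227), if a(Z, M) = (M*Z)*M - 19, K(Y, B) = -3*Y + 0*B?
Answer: 2*I*sqrt(21) ≈ 9.1651*I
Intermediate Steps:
K(Y, B) = -3*Y (K(Y, B) = -3*Y + 0 = -3*Y)
I(b) = -9 (I(b) = -3*3 = -9)
a(Z, M) = -19 + Z*M**2 (a(Z, M) = Z*M**2 - 19 = -19 + Z*M**2)
sqrt(a(2, I(1)) - 227) = sqrt((-19 + 2*(-9)**2) - 227) = sqrt((-19 + 2*81) - 227) = sqrt((-19 + 162) - 227) = sqrt(143 - 227) = sqrt(-84) = 2*I*sqrt(21)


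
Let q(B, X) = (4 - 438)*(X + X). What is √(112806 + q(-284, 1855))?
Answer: I*√1497334 ≈ 1223.7*I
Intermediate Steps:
q(B, X) = -868*X
√(112806 + q(-284, 1855)) = √(112806 - 868*1855) = √(112806 - 1610140) = √(-1497334) = I*√1497334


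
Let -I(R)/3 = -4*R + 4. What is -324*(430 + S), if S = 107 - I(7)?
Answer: -150660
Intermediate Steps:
I(R) = -12 + 12*R (I(R) = -3*(-4*R + 4) = -3*(4 - 4*R) = -12 + 12*R)
S = 35 (S = 107 - (-12 + 12*7) = 107 - (-12 + 84) = 107 - 1*72 = 107 - 72 = 35)
-324*(430 + S) = -324*(430 + 35) = -324*465 = -150660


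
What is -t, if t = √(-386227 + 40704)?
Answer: -I*√345523 ≈ -587.81*I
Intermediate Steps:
t = I*√345523 (t = √(-345523) = I*√345523 ≈ 587.81*I)
-t = -I*√345523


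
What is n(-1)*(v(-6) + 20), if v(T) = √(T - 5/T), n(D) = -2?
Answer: -40 - I*√186/3 ≈ -40.0 - 4.5461*I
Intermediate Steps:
n(-1)*(v(-6) + 20) = -2*(√(-6 - 5/(-6)) + 20) = -2*(√(-6 - 5*(-⅙)) + 20) = -2*(√(-6 + ⅚) + 20) = -2*(√(-31/6) + 20) = -2*(I*√186/6 + 20) = -2*(20 + I*√186/6) = -40 - I*√186/3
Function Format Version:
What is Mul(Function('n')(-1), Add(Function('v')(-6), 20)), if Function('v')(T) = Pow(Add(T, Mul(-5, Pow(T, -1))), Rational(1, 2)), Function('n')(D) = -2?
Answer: Add(-40, Mul(Rational(-1, 3), I, Pow(186, Rational(1, 2)))) ≈ Add(-40.000, Mul(-4.5461, I))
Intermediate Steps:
Mul(Function('n')(-1), Add(Function('v')(-6), 20)) = Mul(-2, Add(Pow(Add(-6, Mul(-5, Pow(-6, -1))), Rational(1, 2)), 20)) = Mul(-2, Add(Pow(Add(-6, Mul(-5, Rational(-1, 6))), Rational(1, 2)), 20)) = Mul(-2, Add(Pow(Add(-6, Rational(5, 6)), Rational(1, 2)), 20)) = Mul(-2, Add(Pow(Rational(-31, 6), Rational(1, 2)), 20)) = Mul(-2, Add(Mul(Rational(1, 6), I, Pow(186, Rational(1, 2))), 20)) = Mul(-2, Add(20, Mul(Rational(1, 6), I, Pow(186, Rational(1, 2))))) = Add(-40, Mul(Rational(-1, 3), I, Pow(186, Rational(1, 2))))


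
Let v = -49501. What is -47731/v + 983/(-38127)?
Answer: 30020006/31988553 ≈ 0.93846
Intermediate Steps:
-47731/v + 983/(-38127) = -47731/(-49501) + 983/(-38127) = -47731*(-1/49501) + 983*(-1/38127) = 809/839 - 983/38127 = 30020006/31988553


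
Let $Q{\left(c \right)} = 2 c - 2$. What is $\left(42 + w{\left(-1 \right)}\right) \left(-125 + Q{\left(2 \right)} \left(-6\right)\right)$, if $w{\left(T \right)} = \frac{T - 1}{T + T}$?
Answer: $-5891$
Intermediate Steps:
$Q{\left(c \right)} = -2 + 2 c$
$w{\left(T \right)} = \frac{-1 + T}{2 T}$
$\left(42 + w{\left(-1 \right)}\right) \left(-125 + Q{\left(2 \right)} \left(-6\right)\right) = \left(42 + \frac{-1 - 1}{2 \left(-1\right)}\right) \left(-125 + \left(-2 + 2 \cdot 2\right) \left(-6\right)\right) = \left(42 + \frac{1}{2} \left(-1\right) \left(-2\right)\right) \left(-125 + \left(-2 + 4\right) \left(-6\right)\right) = \left(42 + 1\right) \left(-125 + 2 \left(-6\right)\right) = 43 \left(-125 - 12\right) = 43 \left(-137\right) = -5891$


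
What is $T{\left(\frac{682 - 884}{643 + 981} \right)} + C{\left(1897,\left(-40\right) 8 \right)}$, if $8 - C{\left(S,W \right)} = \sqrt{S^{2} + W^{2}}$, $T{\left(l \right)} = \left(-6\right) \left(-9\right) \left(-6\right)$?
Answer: $-316 - \sqrt{3701009} \approx -2239.8$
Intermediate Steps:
$T{\left(l \right)} = -324$ ($T{\left(l \right)} = 54 \left(-6\right) = -324$)
$C{\left(S,W \right)} = 8 - \sqrt{S^{2} + W^{2}}$
$T{\left(\frac{682 - 884}{643 + 981} \right)} + C{\left(1897,\left(-40\right) 8 \right)} = -324 + \left(8 - \sqrt{1897^{2} + \left(\left(-40\right) 8\right)^{2}}\right) = -324 + \left(8 - \sqrt{3598609 + \left(-320\right)^{2}}\right) = -324 + \left(8 - \sqrt{3598609 + 102400}\right) = -324 + \left(8 - \sqrt{3701009}\right) = -316 - \sqrt{3701009}$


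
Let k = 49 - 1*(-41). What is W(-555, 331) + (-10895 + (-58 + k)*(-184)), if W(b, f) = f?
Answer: -16452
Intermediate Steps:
k = 90 (k = 49 + 41 = 90)
W(-555, 331) + (-10895 + (-58 + k)*(-184)) = 331 + (-10895 + (-58 + 90)*(-184)) = 331 + (-10895 + 32*(-184)) = 331 + (-10895 - 5888) = 331 - 16783 = -16452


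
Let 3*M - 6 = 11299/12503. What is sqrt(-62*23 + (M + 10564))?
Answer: sqrt(12859719054531)/37509 ≈ 95.605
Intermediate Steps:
M = 86317/37509 (M = 2 + (11299/12503)/3 = 2 + (11299*(1/12503))/3 = 2 + (1/3)*(11299/12503) = 2 + 11299/37509 = 86317/37509 ≈ 2.3012)
sqrt(-62*23 + (M + 10564)) = sqrt(-62*23 + (86317/37509 + 10564)) = sqrt(-1426 + 396331393/37509) = sqrt(342843559/37509) = sqrt(12859719054531)/37509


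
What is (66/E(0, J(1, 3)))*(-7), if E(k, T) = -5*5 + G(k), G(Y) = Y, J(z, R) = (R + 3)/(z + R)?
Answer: 462/25 ≈ 18.480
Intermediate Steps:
J(z, R) = (3 + R)/(R + z)
E(k, T) = -25 + k (E(k, T) = -5*5 + k = -25 + k)
(66/E(0, J(1, 3)))*(-7) = (66/(-25 + 0))*(-7) = (66/(-25))*(-7) = (66*(-1/25))*(-7) = -66/25*(-7) = 462/25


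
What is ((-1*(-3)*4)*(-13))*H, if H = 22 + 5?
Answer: -4212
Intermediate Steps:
H = 27
((-1*(-3)*4)*(-13))*H = ((-1*(-3)*4)*(-13))*27 = ((3*4)*(-13))*27 = (12*(-13))*27 = -156*27 = -4212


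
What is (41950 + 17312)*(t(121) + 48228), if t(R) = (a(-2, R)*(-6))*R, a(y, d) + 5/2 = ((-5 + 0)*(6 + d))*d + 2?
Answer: 3308644928862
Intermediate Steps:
a(y, d) = -½ + d*(-30 - 5*d) (a(y, d) = -5/2 + (((-5 + 0)*(6 + d))*d + 2) = -5/2 + ((-5*(6 + d))*d + 2) = -5/2 + ((-30 - 5*d)*d + 2) = -5/2 + (d*(-30 - 5*d) + 2) = -5/2 + (2 + d*(-30 - 5*d)) = -½ + d*(-30 - 5*d))
t(R) = R*(3 + 30*R² + 180*R) (t(R) = ((-½ - 30*R - 5*R²)*(-6))*R = (3 + 30*R² + 180*R)*R = R*(3 + 30*R² + 180*R))
(41950 + 17312)*(t(121) + 48228) = (41950 + 17312)*(3*121*(1 + 10*121² + 60*121) + 48228) = 59262*(3*121*(1 + 10*14641 + 7260) + 48228) = 59262*(3*121*(1 + 146410 + 7260) + 48228) = 59262*(3*121*153671 + 48228) = 59262*(55782573 + 48228) = 59262*55830801 = 3308644928862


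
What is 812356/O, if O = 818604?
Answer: 203089/204651 ≈ 0.99237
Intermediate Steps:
812356/O = 812356/818604 = 812356*(1/818604) = 203089/204651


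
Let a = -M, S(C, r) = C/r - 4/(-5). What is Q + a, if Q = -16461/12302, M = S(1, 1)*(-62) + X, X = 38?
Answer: 4444831/61510 ≈ 72.262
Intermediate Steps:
S(C, r) = ⅘ + C/r (S(C, r) = C/r - 4*(-⅕) = C/r + ⅘ = ⅘ + C/r)
M = -368/5 (M = (⅘ + 1/1)*(-62) + 38 = (⅘ + 1*1)*(-62) + 38 = (⅘ + 1)*(-62) + 38 = (9/5)*(-62) + 38 = -558/5 + 38 = -368/5 ≈ -73.600)
a = 368/5 (a = -1*(-368/5) = 368/5 ≈ 73.600)
Q = -16461/12302 (Q = -16461*1/12302 = -16461/12302 ≈ -1.3381)
Q + a = -16461/12302 + 368/5 = 4444831/61510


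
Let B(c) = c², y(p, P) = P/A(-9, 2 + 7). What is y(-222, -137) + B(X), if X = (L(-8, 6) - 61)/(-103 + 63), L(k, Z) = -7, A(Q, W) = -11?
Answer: 16879/1100 ≈ 15.345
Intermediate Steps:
y(p, P) = -P/11 (y(p, P) = P/(-11) = P*(-1/11) = -P/11)
X = 17/10 (X = (-7 - 61)/(-103 + 63) = -68/(-40) = -68*(-1/40) = 17/10 ≈ 1.7000)
y(-222, -137) + B(X) = -1/11*(-137) + (17/10)² = 137/11 + 289/100 = 16879/1100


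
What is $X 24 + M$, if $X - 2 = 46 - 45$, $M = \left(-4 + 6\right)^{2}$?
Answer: $76$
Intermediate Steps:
$M = 4$ ($M = 2^{2} = 4$)
$X = 3$ ($X = 2 + \left(46 - 45\right) = 2 + 1 = 3$)
$X 24 + M = 3 \cdot 24 + 4 = 72 + 4 = 76$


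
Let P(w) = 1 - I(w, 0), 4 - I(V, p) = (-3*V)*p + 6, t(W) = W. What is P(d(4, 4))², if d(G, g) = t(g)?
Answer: 9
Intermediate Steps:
d(G, g) = g
I(V, p) = -2 + 3*V*p (I(V, p) = 4 - ((-3*V)*p + 6) = 4 - (-3*V*p + 6) = 4 - (6 - 3*V*p) = 4 + (-6 + 3*V*p) = -2 + 3*V*p)
P(w) = 3 (P(w) = 1 - (-2 + 3*w*0) = 1 - (-2 + 0) = 1 - 1*(-2) = 1 + 2 = 3)
P(d(4, 4))² = 3² = 9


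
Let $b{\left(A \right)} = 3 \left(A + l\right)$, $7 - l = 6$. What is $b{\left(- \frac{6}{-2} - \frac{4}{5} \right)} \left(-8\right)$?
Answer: $- \frac{384}{5} \approx -76.8$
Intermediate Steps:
$l = 1$ ($l = 7 - 6 = 1$)
$b{\left(A \right)} = 3 + 3 A$ ($b{\left(A \right)} = 3 \left(A + 1\right) = 3 \left(1 + A\right) = 3 + 3 A$)
$b{\left(- \frac{6}{-2} - \frac{4}{5} \right)} \left(-8\right) = \left(3 + 3 \left(- \frac{6}{-2} - \frac{4}{5}\right)\right) \left(-8\right) = \left(3 + 3 \left(\left(-6\right) \left(- \frac{1}{2}\right) - \frac{4}{5}\right)\right) \left(-8\right) = \left(3 + 3 \left(3 - \frac{4}{5}\right)\right) \left(-8\right) = \left(3 + 3 \cdot \frac{11}{5}\right) \left(-8\right) = \left(3 + \frac{33}{5}\right) \left(-8\right) = \frac{48}{5} \left(-8\right) = - \frac{384}{5}$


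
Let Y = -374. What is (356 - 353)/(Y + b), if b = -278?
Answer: -3/652 ≈ -0.0046012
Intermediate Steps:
(356 - 353)/(Y + b) = (356 - 353)/(-374 - 278) = 3/(-652) = 3*(-1/652) = -3/652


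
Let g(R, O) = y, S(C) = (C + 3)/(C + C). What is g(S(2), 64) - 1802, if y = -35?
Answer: -1837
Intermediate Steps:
S(C) = (3 + C)/(2*C) (S(C) = (3 + C)/((2*C)) = (3 + C)*(1/(2*C)) = (3 + C)/(2*C))
g(R, O) = -35
g(S(2), 64) - 1802 = -35 - 1802 = -1837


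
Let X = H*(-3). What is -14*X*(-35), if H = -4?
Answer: 5880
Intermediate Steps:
X = 12 (X = -4*(-3) = 12)
-14*X*(-35) = -14*12*(-35) = -168*(-35) = 5880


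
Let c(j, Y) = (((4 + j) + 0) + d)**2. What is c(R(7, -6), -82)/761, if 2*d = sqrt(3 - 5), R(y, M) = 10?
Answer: (28 + I*sqrt(2))**2/3044 ≈ 0.2569 + 0.026017*I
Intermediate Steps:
d = I*sqrt(2)/2 (d = sqrt(3 - 5)/2 = sqrt(-2)/2 = (I*sqrt(2))/2 = I*sqrt(2)/2 ≈ 0.70711*I)
c(j, Y) = (4 + j + I*sqrt(2)/2)**2 (c(j, Y) = (((4 + j) + 0) + I*sqrt(2)/2)**2 = ((4 + j) + I*sqrt(2)/2)**2 = (4 + j + I*sqrt(2)/2)**2)
c(R(7, -6), -82)/761 = ((8 + 2*10 + I*sqrt(2))**2/4)/761 = ((8 + 20 + I*sqrt(2))**2/4)*(1/761) = ((28 + I*sqrt(2))**2/4)*(1/761) = (28 + I*sqrt(2))**2/3044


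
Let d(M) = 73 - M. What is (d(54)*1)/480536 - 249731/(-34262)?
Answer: 60002693397/8232062216 ≈ 7.2889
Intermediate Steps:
(d(54)*1)/480536 - 249731/(-34262) = ((73 - 1*54)*1)/480536 - 249731/(-34262) = ((73 - 54)*1)*(1/480536) - 249731*(-1/34262) = (19*1)*(1/480536) + 249731/34262 = 19*(1/480536) + 249731/34262 = 19/480536 + 249731/34262 = 60002693397/8232062216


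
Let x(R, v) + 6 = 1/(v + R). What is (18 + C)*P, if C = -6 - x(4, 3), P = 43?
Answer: 5375/7 ≈ 767.86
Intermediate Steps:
x(R, v) = -6 + 1/(R + v) (x(R, v) = -6 + 1/(v + R) = -6 + 1/(R + v))
C = -⅐ (C = -6 - (1 - 6*4 - 6*3)/(4 + 3) = -6 - (1 - 24 - 18)/7 = -6 - (-41)/7 = -6 - 1*(-41/7) = -6 + 41/7 = -⅐ ≈ -0.14286)
(18 + C)*P = (18 - ⅐)*43 = (125/7)*43 = 5375/7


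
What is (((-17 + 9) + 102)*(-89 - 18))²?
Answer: 101163364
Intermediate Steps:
(((-17 + 9) + 102)*(-89 - 18))² = ((-8 + 102)*(-107))² = (94*(-107))² = (-10058)² = 101163364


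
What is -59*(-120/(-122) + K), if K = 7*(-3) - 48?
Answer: 244791/61 ≈ 4013.0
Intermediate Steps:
K = -69 (K = -21 - 48 = -69)
-59*(-120/(-122) + K) = -59*(-120/(-122) - 69) = -59*(-120*(-1/122) - 69) = -59*(60/61 - 69) = -59*(-4149/61) = 244791/61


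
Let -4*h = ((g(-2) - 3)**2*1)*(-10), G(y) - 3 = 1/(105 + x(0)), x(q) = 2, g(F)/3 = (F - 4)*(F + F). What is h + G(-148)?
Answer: 2547779/214 ≈ 11906.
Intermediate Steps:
g(F) = 6*F*(-4 + F) (g(F) = 3*((F - 4)*(F + F)) = 3*((-4 + F)*(2*F)) = 3*(2*F*(-4 + F)) = 6*F*(-4 + F))
G(y) = 322/107 (G(y) = 3 + 1/(105 + 2) = 3 + 1/107 = 322/107)
h = 23805/2 (h = -(6*(-2)*(-4 - 2) - 3)**2*1*(-10)/4 = -(6*(-2)*(-6) - 3)**2*1*(-10)/4 = -(72 - 3)**2*1*(-10)/4 = -69**2*1*(-10)/4 = -4761*1*(-10)/4 = -4761*(-10)/4 = -1/4*(-47610) = 23805/2 ≈ 11903.)
h + G(-148) = 23805/2 + 322/107 = 2547779/214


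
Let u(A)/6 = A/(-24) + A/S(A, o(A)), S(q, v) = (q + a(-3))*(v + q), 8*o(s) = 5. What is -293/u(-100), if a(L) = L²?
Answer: -1413139/120255 ≈ -11.751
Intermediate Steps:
o(s) = 5/8 (o(s) = (⅛)*5 = 5/8)
S(q, v) = (9 + q)*(q + v) (S(q, v) = (q + (-3)²)*(v + q) = (q + 9)*(q + v) = (9 + q)*(q + v))
u(A) = -A/4 + 6*A/(45/8 + A² + 77*A/8) (u(A) = 6*(A/(-24) + A/(A² + 9*A + 9*(5/8) + A*(5/8))) = 6*(A*(-1/24) + A/(A² + 9*A + 45/8 + 5*A/8)) = 6*(-A/24 + A/(45/8 + A² + 77*A/8)) = -A/4 + 6*A/(45/8 + A² + 77*A/8))
-293/u(-100) = -293*(-(45 + 8*(-100)² + 77*(-100))/(25*(147 - 77*(-100) - 8*(-100)²))) = -293*(-(45 + 8*10000 - 7700)/(25*(147 + 7700 - 8*10000))) = -293*(-(45 + 80000 - 7700)/(25*(147 + 7700 - 80000))) = -293/((¼)*(-100)*(-72153)/72345) = -293/((¼)*(-100)*(1/72345)*(-72153)) = -293/120255/4823 = -293*4823/120255 = -1413139/120255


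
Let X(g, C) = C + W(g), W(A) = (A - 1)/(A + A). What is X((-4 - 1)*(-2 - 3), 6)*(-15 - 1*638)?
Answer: -105786/25 ≈ -4231.4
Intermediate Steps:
W(A) = (-1 + A)/(2*A) (W(A) = (-1 + A)/((2*A)) = (-1 + A)*(1/(2*A)) = (-1 + A)/(2*A))
X(g, C) = C + (-1 + g)/(2*g)
X((-4 - 1)*(-2 - 3), 6)*(-15 - 1*638) = (½ + 6 - 1/((-4 - 1)*(-2 - 3))/2)*(-15 - 1*638) = (½ + 6 - 1/(2*((-5*(-5)))))*(-15 - 638) = (½ + 6 - ½/25)*(-653) = (½ + 6 - ½*1/25)*(-653) = (½ + 6 - 1/50)*(-653) = (162/25)*(-653) = -105786/25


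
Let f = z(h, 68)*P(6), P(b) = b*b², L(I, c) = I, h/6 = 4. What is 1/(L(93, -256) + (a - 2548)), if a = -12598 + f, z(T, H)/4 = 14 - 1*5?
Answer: -1/7277 ≈ -0.00013742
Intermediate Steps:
h = 24 (h = 6*4 = 24)
P(b) = b³
z(T, H) = 36 (z(T, H) = 4*(14 - 1*5) = 4*(14 - 5) = 4*9 = 36)
f = 7776 (f = 36*6³ = 36*216 = 7776)
a = -4822 (a = -12598 + 7776 = -4822)
1/(L(93, -256) + (a - 2548)) = 1/(93 + (-4822 - 2548)) = 1/(93 - 7370) = 1/(-7277) = -1/7277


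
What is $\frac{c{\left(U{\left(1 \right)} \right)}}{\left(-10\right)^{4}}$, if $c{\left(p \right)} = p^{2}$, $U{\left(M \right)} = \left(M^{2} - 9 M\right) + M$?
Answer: $\frac{49}{10000} \approx 0.0049$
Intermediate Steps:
$U{\left(M \right)} = M^{2} - 8 M$
$\frac{c{\left(U{\left(1 \right)} \right)}}{\left(-10\right)^{4}} = \frac{\left(1 \left(-8 + 1\right)\right)^{2}}{\left(-10\right)^{4}} = \frac{\left(1 \left(-7\right)\right)^{2}}{10000} = \left(-7\right)^{2} \cdot \frac{1}{10000} = 49 \cdot \frac{1}{10000} = \frac{49}{10000}$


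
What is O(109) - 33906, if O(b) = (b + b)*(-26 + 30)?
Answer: -33034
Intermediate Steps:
O(b) = 8*b (O(b) = (2*b)*4 = 8*b)
O(109) - 33906 = 8*109 - 33906 = 872 - 33906 = -33034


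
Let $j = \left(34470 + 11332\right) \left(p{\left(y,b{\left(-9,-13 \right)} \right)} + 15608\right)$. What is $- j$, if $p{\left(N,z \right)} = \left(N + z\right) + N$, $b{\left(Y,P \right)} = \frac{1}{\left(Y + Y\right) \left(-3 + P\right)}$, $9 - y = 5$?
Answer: $- \frac{102995163509}{144} \approx -7.1524 \cdot 10^{8}$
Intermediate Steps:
$y = 4$ ($y = 9 - 5 = 4$)
$b{\left(Y,P \right)} = \frac{1}{2 Y \left(-3 + P\right)}$
$p{\left(N,z \right)} = z + 2 N$
$j = \frac{102995163509}{144}$ ($j = \left(34470 + 11332\right) \left(\left(\frac{1}{2 \left(-9\right) \left(-3 - 13\right)} + 2 \cdot 4\right) + 15608\right) = 45802 \left(\left(\frac{1}{2} \left(- \frac{1}{9}\right) \frac{1}{-16} + 8\right) + 15608\right) = 45802 \left(\left(\frac{1}{2} \left(- \frac{1}{9}\right) \left(- \frac{1}{16}\right) + 8\right) + 15608\right) = 45802 \left(\left(\frac{1}{288} + 8\right) + 15608\right) = 45802 \left(\frac{2305}{288} + 15608\right) = 45802 \cdot \frac{4497409}{288} = \frac{102995163509}{144} \approx 7.1524 \cdot 10^{8}$)
$- j = \left(-1\right) \frac{102995163509}{144} = - \frac{102995163509}{144}$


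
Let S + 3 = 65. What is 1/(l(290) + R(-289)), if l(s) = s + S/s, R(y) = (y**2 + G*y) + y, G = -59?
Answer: 145/14583116 ≈ 9.9430e-6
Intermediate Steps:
S = 62 (S = -3 + 65 = 62)
R(y) = y**2 - 58*y (R(y) = (y**2 - 59*y) + y = y**2 - 58*y)
l(s) = s + 62/s
1/(l(290) + R(-289)) = 1/((290 + 62/290) - 289*(-58 - 289)) = 1/((290 + 62*(1/290)) - 289*(-347)) = 1/((290 + 31/145) + 100283) = 1/(42081/145 + 100283) = 1/(14583116/145) = 145/14583116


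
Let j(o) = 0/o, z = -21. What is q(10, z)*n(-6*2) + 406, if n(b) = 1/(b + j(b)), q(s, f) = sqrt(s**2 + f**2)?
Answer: 406 - sqrt(541)/12 ≈ 404.06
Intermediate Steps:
q(s, f) = sqrt(f**2 + s**2)
j(o) = 0
n(b) = 1/b (n(b) = 1/(b + 0) = 1/b)
q(10, z)*n(-6*2) + 406 = sqrt((-21)**2 + 10**2)/((-6*2)) + 406 = sqrt(441 + 100)/(-12) + 406 = sqrt(541)*(-1/12) + 406 = -sqrt(541)/12 + 406 = 406 - sqrt(541)/12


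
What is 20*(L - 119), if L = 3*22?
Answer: -1060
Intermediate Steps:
L = 66
20*(L - 119) = 20*(66 - 119) = 20*(-53) = -1060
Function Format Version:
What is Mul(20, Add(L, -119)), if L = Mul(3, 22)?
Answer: -1060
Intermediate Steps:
L = 66
Mul(20, Add(L, -119)) = Mul(20, Add(66, -119)) = Mul(20, -53) = -1060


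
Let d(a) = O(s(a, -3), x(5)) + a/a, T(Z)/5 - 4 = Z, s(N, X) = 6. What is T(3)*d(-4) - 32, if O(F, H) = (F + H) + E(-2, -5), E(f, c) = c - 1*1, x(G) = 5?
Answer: 178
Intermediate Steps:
T(Z) = 20 + 5*Z
E(f, c) = -1 + c (E(f, c) = c - 1 = -1 + c)
O(F, H) = -6 + F + H (O(F, H) = (F + H) + (-1 - 5) = (F + H) - 6 = -6 + F + H)
d(a) = 6 (d(a) = (-6 + 6 + 5) + a/a = 5 + 1 = 6)
T(3)*d(-4) - 32 = (20 + 5*3)*6 - 32 = (20 + 15)*6 - 32 = 35*6 - 32 = 210 - 32 = 178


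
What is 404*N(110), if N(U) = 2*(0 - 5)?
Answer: -4040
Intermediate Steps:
N(U) = -10 (N(U) = 2*(-5) = -10)
404*N(110) = 404*(-10) = -4040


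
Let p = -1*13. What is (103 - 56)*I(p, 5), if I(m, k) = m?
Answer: -611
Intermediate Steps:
p = -13
(103 - 56)*I(p, 5) = (103 - 56)*(-13) = 47*(-13) = -611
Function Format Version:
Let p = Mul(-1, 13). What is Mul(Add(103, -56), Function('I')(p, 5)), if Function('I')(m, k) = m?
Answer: -611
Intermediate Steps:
p = -13
Mul(Add(103, -56), Function('I')(p, 5)) = Mul(Add(103, -56), -13) = Mul(47, -13) = -611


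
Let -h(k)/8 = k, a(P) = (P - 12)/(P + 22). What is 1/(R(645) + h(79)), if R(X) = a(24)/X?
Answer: -4945/3125238 ≈ -0.0015823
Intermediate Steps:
a(P) = (-12 + P)/(22 + P)
h(k) = -8*k
R(X) = 6/(23*X) (R(X) = ((-12 + 24)/(22 + 24))/X = (12/46)/X = ((1/46)*12)/X = 6/(23*X))
1/(R(645) + h(79)) = 1/((6/23)/645 - 8*79) = 1/((6/23)*(1/645) - 632) = 1/(2/4945 - 632) = 1/(-3125238/4945) = -4945/3125238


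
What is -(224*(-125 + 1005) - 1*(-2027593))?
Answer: -2224713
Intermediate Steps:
-(224*(-125 + 1005) - 1*(-2027593)) = -(224*880 + 2027593) = -(197120 + 2027593) = -1*2224713 = -2224713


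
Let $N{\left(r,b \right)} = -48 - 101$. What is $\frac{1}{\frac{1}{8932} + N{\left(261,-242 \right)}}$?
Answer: $- \frac{8932}{1330867} \approx -0.0067114$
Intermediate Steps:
$N{\left(r,b \right)} = -149$
$\frac{1}{\frac{1}{8932} + N{\left(261,-242 \right)}} = \frac{1}{\frac{1}{8932} - 149} = \frac{1}{- \frac{1330867}{8932}} = - \frac{8932}{1330867}$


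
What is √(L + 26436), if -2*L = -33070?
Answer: √42971 ≈ 207.29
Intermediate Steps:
L = 16535 (L = -½*(-33070) = 16535)
√(L + 26436) = √(16535 + 26436) = √42971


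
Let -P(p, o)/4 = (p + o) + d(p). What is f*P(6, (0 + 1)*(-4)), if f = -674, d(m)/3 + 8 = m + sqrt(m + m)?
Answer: -10784 + 16176*sqrt(3) ≈ 17234.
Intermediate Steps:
d(m) = -24 + 3*m + 3*sqrt(2)*sqrt(m) (d(m) = -24 + 3*(m + sqrt(m + m)) = -24 + 3*(m + sqrt(2*m)) = -24 + 3*(m + sqrt(2)*sqrt(m)) = -24 + (3*m + 3*sqrt(2)*sqrt(m)) = -24 + 3*m + 3*sqrt(2)*sqrt(m))
P(p, o) = 96 - 16*p - 4*o - 12*sqrt(2)*sqrt(p) (P(p, o) = -4*((p + o) + (-24 + 3*p + 3*sqrt(2)*sqrt(p))) = -4*((o + p) + (-24 + 3*p + 3*sqrt(2)*sqrt(p))) = -4*(-24 + o + 4*p + 3*sqrt(2)*sqrt(p)) = 96 - 16*p - 4*o - 12*sqrt(2)*sqrt(p))
f*P(6, (0 + 1)*(-4)) = -674*(96 - 16*6 - 4*(0 + 1)*(-4) - 12*sqrt(2)*sqrt(6)) = -674*(96 - 96 - 4*(-4) - 24*sqrt(3)) = -674*(96 - 96 + 16 - 24*sqrt(3)) = -674*(16 - 24*sqrt(3)) = -10784 + 16176*sqrt(3)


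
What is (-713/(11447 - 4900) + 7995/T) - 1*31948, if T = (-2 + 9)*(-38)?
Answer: -55690038819/1741502 ≈ -31978.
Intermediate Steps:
T = -266 (T = 7*(-38) = -266)
(-713/(11447 - 4900) + 7995/T) - 1*31948 = (-713/(11447 - 4900) + 7995/(-266)) - 1*31948 = (-713/6547 + 7995*(-1/266)) - 31948 = (-713*1/6547 - 7995/266) - 31948 = (-713/6547 - 7995/266) - 31948 = -52532923/1741502 - 31948 = -55690038819/1741502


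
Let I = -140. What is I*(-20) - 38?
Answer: 2762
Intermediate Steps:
I*(-20) - 38 = -140*(-20) - 38 = 2800 - 38 = 2762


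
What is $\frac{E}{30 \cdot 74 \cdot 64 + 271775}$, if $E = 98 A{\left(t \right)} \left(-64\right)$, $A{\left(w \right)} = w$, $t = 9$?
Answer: $- \frac{56448}{413855} \approx -0.1364$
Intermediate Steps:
$E = -56448$ ($E = 98 \cdot 9 \left(-64\right) = 882 \left(-64\right) = -56448$)
$\frac{E}{30 \cdot 74 \cdot 64 + 271775} = - \frac{56448}{30 \cdot 74 \cdot 64 + 271775} = - \frac{56448}{2220 \cdot 64 + 271775} = - \frac{56448}{142080 + 271775} = - \frac{56448}{413855}$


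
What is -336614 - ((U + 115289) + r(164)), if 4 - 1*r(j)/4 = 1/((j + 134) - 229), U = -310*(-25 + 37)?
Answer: -30925727/69 ≈ -4.4820e+5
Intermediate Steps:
U = -3720 (U = -310*12 = -5*744 = -3720)
r(j) = 16 - 4/(-95 + j) (r(j) = 16 - 4/((j + 134) - 229) = 16 - 4/((134 + j) - 229) = 16 - 4/(-95 + j))
-336614 - ((U + 115289) + r(164)) = -336614 - ((-3720 + 115289) + 4*(-381 + 4*164)/(-95 + 164)) = -336614 - (111569 + 4*(-381 + 656)/69) = -336614 - (111569 + 4*(1/69)*275) = -336614 - (111569 + 1100/69) = -336614 - 1*7699361/69 = -336614 - 7699361/69 = -30925727/69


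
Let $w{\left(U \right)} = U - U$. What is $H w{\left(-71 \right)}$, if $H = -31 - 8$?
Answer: $0$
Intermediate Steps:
$w{\left(U \right)} = 0$
$H = -39$
$H w{\left(-71 \right)} = \left(-39\right) 0 = 0$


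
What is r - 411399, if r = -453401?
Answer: -864800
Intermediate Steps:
r - 411399 = -453401 - 411399 = -864800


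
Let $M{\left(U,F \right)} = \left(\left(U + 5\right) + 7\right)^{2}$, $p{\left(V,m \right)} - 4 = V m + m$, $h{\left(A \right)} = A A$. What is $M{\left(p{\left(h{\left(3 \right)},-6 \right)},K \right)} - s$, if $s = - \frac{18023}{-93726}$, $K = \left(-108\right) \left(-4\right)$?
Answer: $\frac{181435513}{93726} \approx 1935.8$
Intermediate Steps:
$K = 432$
$h{\left(A \right)} = A^{2}$
$p{\left(V,m \right)} = 4 + m + V m$ ($p{\left(V,m \right)} = 4 + \left(V m + m\right) = 4 + \left(m + V m\right) = 4 + m + V m$)
$M{\left(U,F \right)} = \left(12 + U\right)^{2}$ ($M{\left(U,F \right)} = \left(\left(5 + U\right) + 7\right)^{2} = \left(12 + U\right)^{2}$)
$s = \frac{18023}{93726}$ ($s = \left(-18023\right) \left(- \frac{1}{93726}\right) = \frac{18023}{93726} \approx 0.19229$)
$M{\left(p{\left(h{\left(3 \right)},-6 \right)},K \right)} - s = \left(12 + \left(4 - 6 + 3^{2} \left(-6\right)\right)\right)^{2} - \frac{18023}{93726} = \left(12 + \left(4 - 6 + 9 \left(-6\right)\right)\right)^{2} - \frac{18023}{93726} = \left(12 - 56\right)^{2} - \frac{18023}{93726} = \left(-44\right)^{2} - \frac{18023}{93726} = 1936 - \frac{18023}{93726} = \frac{181435513}{93726}$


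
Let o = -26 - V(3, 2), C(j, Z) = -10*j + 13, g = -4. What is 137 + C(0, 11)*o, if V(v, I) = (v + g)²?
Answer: -214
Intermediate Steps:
V(v, I) = (-4 + v)² (V(v, I) = (v - 4)² = (-4 + v)²)
C(j, Z) = 13 - 10*j
o = -27 (o = -26 - (-4 + 3)² = -26 - 1*(-1)² = -26 - 1*1 = -26 - 1 = -27)
137 + C(0, 11)*o = 137 + (13 - 10*0)*(-27) = 137 + (13 + 0)*(-27) = 137 + 13*(-27) = 137 - 351 = -214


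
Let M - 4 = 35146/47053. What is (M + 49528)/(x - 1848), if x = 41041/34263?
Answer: -79855552349946/2977371881099 ≈ -26.821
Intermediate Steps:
x = 41041/34263 (x = 41041*(1/34263) = 41041/34263 ≈ 1.1978)
M = 223358/47053 (M = 4 + 35146/47053 = 223358/47053 ≈ 4.7469)
(M + 49528)/(x - 1848) = (223358/47053 + 49528)/(41041/34263 - 1848) = 2330664342/(47053*(-63276983/34263)) = (2330664342/47053)*(-34263/63276983) = -79855552349946/2977371881099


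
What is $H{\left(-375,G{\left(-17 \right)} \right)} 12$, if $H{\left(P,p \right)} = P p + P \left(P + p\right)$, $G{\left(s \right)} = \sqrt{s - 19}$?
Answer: $1687500 - 54000 i \approx 1.6875 \cdot 10^{6} - 54000.0 i$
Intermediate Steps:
$G{\left(s \right)} = \sqrt{-19 + s}$
$H{\left(-375,G{\left(-17 \right)} \right)} 12 = - 375 \left(-375 + 2 \sqrt{-19 - 17}\right) 12 = - 375 \left(-375 + 2 \sqrt{-36}\right) 12 = - 375 \left(-375 + 2 \cdot 6 i\right) 12 = - 375 \left(-375 + 12 i\right) 12 = \left(140625 - 4500 i\right) 12 = 1687500 - 54000 i$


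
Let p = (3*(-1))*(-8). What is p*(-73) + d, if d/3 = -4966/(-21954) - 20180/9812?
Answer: -15774411470/8975527 ≈ -1757.5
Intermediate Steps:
p = 24 (p = -3*(-8) = 24)
d = -49288166/8975527 (d = 3*(-4966/(-21954) - 20180/9812) = 3*(-4966*(-1/21954) - 20180*1/9812) = 3*(2483/10977 - 5045/2453) = 3*(-49288166/26926581) = -49288166/8975527 ≈ -5.4914)
p*(-73) + d = 24*(-73) - 49288166/8975527 = -1752 - 49288166/8975527 = -15774411470/8975527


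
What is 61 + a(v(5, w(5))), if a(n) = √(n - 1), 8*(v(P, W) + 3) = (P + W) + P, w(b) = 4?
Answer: 61 + 3*I/2 ≈ 61.0 + 1.5*I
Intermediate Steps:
v(P, W) = -3 + P/4 + W/8 (v(P, W) = -3 + ((P + W) + P)/8 = -3 + (W + 2*P)/8 = -3 + (P/4 + W/8) = -3 + P/4 + W/8)
a(n) = √(-1 + n)
61 + a(v(5, w(5))) = 61 + √(-1 + (-3 + (¼)*5 + (⅛)*4)) = 61 + √(-1 + (-3 + 5/4 + ½)) = 61 + √(-1 - 5/4) = 61 + √(-9/4) = 61 + 3*I/2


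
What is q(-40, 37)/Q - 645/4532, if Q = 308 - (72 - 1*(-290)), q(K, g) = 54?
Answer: -5177/4532 ≈ -1.1423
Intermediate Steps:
Q = -54 (Q = 308 - (72 + 290) = 308 - 1*362 = 308 - 362 = -54)
q(-40, 37)/Q - 645/4532 = 54/(-54) - 645/4532 = 54*(-1/54) - 645*1/4532 = -1 - 645/4532 = -5177/4532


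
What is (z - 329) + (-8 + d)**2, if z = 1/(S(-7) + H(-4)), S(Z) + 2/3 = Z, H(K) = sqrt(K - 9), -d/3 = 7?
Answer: 330683/646 - 9*I*sqrt(13)/646 ≈ 511.89 - 0.050232*I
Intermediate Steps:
d = -21 (d = -3*7 = -21)
H(K) = sqrt(-9 + K)
S(Z) = -2/3 + Z
z = 1/(-23/3 + I*sqrt(13)) (z = 1/((-2/3 - 7) + sqrt(-9 - 4)) = 1/(-23/3 + sqrt(-13)) = 1/(-23/3 + I*sqrt(13)) ≈ -0.10681 - 0.050232*I)
(z - 329) + (-8 + d)**2 = ((-69/646 - 9*I*sqrt(13)/646) - 329) + (-8 - 21)**2 = (-212603/646 - 9*I*sqrt(13)/646) + (-29)**2 = (-212603/646 - 9*I*sqrt(13)/646) + 841 = 330683/646 - 9*I*sqrt(13)/646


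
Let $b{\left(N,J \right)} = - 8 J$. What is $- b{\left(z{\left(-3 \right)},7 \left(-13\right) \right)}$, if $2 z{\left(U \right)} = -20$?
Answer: $-728$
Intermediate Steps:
$z{\left(U \right)} = -10$ ($z{\left(U \right)} = \frac{1}{2} \left(-20\right) = -10$)
$- b{\left(z{\left(-3 \right)},7 \left(-13\right) \right)} = - \left(-8\right) 7 \left(-13\right) = - \left(-8\right) \left(-91\right) = \left(-1\right) 728 = -728$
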